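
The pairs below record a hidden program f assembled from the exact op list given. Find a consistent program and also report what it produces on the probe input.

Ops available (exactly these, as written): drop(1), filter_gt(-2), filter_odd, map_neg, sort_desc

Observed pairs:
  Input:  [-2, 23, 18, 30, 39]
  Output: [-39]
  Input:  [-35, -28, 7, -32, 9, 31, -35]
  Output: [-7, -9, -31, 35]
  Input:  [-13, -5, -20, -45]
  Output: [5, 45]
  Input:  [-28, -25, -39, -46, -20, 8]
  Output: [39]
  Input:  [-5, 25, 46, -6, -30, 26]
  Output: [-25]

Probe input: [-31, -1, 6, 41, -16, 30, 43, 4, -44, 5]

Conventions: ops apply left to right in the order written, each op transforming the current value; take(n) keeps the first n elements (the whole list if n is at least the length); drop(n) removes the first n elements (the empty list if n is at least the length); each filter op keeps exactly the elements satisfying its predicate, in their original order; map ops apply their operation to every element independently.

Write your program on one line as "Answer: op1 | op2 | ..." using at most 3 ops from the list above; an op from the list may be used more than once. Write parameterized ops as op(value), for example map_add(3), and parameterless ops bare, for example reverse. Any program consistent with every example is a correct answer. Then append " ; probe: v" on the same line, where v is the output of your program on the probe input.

map_neg | filter_odd | drop(1) ; probe: [1, -41, -43, -5]

Check, running the answer program on each example:
  [-2, 23, 18, 30, 39] -> [2, -23, -18, -30, -39] -> [-23, -39] -> [-39]
  [-35, -28, 7, -32, 9, 31, -35] -> [35, 28, -7, 32, -9, -31, 35] -> [35, -7, -9, -31, 35] -> [-7, -9, -31, 35]
  [-13, -5, -20, -45] -> [13, 5, 20, 45] -> [13, 5, 45] -> [5, 45]
  [-28, -25, -39, -46, -20, 8] -> [28, 25, 39, 46, 20, -8] -> [25, 39] -> [39]
  [-5, 25, 46, -6, -30, 26] -> [5, -25, -46, 6, 30, -26] -> [5, -25] -> [-25]
  probe: [-31, -1, 6, 41, -16, 30, 43, 4, -44, 5] -> [31, 1, -6, -41, 16, -30, -43, -4, 44, -5] -> [31, 1, -41, -43, -5] -> [1, -41, -43, -5]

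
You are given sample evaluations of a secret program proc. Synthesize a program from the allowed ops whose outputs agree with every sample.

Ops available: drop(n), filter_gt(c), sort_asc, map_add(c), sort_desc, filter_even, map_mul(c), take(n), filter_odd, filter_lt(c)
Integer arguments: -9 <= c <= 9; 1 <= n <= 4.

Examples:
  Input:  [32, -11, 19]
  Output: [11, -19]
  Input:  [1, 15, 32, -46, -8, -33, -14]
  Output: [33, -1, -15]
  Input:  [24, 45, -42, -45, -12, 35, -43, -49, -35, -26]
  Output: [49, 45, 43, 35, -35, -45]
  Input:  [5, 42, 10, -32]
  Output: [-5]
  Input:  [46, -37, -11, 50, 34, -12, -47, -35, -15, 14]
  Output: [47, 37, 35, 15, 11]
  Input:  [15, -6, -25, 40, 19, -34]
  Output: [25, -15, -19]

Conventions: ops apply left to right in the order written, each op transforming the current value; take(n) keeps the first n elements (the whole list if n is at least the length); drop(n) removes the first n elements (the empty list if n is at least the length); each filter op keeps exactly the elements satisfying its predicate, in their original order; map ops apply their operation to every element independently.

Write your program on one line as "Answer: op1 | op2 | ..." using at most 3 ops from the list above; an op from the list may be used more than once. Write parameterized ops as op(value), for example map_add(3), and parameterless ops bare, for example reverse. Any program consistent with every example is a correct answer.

map_mul(-1) | filter_odd | sort_desc

Check, running the answer program on each example:
  [32, -11, 19] -> [-32, 11, -19] -> [11, -19] -> [11, -19]
  [1, 15, 32, -46, -8, -33, -14] -> [-1, -15, -32, 46, 8, 33, 14] -> [-1, -15, 33] -> [33, -1, -15]
  [24, 45, -42, -45, -12, 35, -43, -49, -35, -26] -> [-24, -45, 42, 45, 12, -35, 43, 49, 35, 26] -> [-45, 45, -35, 43, 49, 35] -> [49, 45, 43, 35, -35, -45]
  [5, 42, 10, -32] -> [-5, -42, -10, 32] -> [-5] -> [-5]
  [46, -37, -11, 50, 34, -12, -47, -35, -15, 14] -> [-46, 37, 11, -50, -34, 12, 47, 35, 15, -14] -> [37, 11, 47, 35, 15] -> [47, 37, 35, 15, 11]
  [15, -6, -25, 40, 19, -34] -> [-15, 6, 25, -40, -19, 34] -> [-15, 25, -19] -> [25, -15, -19]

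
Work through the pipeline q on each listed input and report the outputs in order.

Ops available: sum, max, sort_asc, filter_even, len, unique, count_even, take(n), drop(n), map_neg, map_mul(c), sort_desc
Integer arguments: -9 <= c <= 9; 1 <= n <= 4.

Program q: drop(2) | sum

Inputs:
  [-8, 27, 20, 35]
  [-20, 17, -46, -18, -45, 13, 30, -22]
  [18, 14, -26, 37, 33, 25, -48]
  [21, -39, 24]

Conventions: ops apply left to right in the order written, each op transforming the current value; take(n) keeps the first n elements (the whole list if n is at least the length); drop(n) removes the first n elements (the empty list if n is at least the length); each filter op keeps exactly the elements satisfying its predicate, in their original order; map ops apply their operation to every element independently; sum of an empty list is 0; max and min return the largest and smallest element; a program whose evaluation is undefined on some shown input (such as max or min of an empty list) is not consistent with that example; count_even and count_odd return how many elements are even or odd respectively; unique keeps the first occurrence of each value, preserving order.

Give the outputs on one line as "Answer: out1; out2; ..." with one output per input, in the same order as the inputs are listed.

Execution, op by op:
  [-8, 27, 20, 35] -> [20, 35] -> 55
  [-20, 17, -46, -18, -45, 13, 30, -22] -> [-46, -18, -45, 13, 30, -22] -> -88
  [18, 14, -26, 37, 33, 25, -48] -> [-26, 37, 33, 25, -48] -> 21
  [21, -39, 24] -> [24] -> 24

55; -88; 21; 24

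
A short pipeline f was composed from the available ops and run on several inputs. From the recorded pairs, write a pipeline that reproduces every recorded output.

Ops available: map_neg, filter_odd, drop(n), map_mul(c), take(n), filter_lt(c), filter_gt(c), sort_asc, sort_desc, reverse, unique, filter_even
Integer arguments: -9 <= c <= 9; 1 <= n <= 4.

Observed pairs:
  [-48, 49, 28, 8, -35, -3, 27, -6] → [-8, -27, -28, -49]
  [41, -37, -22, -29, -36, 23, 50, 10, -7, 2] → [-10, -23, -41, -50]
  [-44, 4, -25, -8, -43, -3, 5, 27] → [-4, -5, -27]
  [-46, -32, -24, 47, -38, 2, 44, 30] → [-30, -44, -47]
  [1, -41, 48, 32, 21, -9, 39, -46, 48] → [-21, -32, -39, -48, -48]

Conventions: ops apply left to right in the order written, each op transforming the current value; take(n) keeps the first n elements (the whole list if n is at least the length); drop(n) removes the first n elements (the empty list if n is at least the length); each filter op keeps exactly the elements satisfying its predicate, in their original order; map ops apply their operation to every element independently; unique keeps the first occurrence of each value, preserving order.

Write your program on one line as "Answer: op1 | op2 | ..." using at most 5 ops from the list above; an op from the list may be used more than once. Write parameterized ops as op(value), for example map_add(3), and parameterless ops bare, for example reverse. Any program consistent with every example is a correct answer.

sort_asc | drop(2) | filter_gt(3) | map_neg

Check, running the answer program on each example:
  [-48, 49, 28, 8, -35, -3, 27, -6] -> [-48, -35, -6, -3, 8, 27, 28, 49] -> [-6, -3, 8, 27, 28, 49] -> [8, 27, 28, 49] -> [-8, -27, -28, -49]
  [41, -37, -22, -29, -36, 23, 50, 10, -7, 2] -> [-37, -36, -29, -22, -7, 2, 10, 23, 41, 50] -> [-29, -22, -7, 2, 10, 23, 41, 50] -> [10, 23, 41, 50] -> [-10, -23, -41, -50]
  [-44, 4, -25, -8, -43, -3, 5, 27] -> [-44, -43, -25, -8, -3, 4, 5, 27] -> [-25, -8, -3, 4, 5, 27] -> [4, 5, 27] -> [-4, -5, -27]
  [-46, -32, -24, 47, -38, 2, 44, 30] -> [-46, -38, -32, -24, 2, 30, 44, 47] -> [-32, -24, 2, 30, 44, 47] -> [30, 44, 47] -> [-30, -44, -47]
  [1, -41, 48, 32, 21, -9, 39, -46, 48] -> [-46, -41, -9, 1, 21, 32, 39, 48, 48] -> [-9, 1, 21, 32, 39, 48, 48] -> [21, 32, 39, 48, 48] -> [-21, -32, -39, -48, -48]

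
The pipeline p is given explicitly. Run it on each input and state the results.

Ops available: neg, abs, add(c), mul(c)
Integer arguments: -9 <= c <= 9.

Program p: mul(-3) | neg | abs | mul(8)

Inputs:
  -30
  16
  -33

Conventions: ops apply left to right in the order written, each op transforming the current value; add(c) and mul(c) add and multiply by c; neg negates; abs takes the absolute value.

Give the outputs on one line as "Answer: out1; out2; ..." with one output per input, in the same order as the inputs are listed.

720; 384; 792

Execution, op by op:
  -30 -> 90 -> -90 -> 90 -> 720
  16 -> -48 -> 48 -> 48 -> 384
  -33 -> 99 -> -99 -> 99 -> 792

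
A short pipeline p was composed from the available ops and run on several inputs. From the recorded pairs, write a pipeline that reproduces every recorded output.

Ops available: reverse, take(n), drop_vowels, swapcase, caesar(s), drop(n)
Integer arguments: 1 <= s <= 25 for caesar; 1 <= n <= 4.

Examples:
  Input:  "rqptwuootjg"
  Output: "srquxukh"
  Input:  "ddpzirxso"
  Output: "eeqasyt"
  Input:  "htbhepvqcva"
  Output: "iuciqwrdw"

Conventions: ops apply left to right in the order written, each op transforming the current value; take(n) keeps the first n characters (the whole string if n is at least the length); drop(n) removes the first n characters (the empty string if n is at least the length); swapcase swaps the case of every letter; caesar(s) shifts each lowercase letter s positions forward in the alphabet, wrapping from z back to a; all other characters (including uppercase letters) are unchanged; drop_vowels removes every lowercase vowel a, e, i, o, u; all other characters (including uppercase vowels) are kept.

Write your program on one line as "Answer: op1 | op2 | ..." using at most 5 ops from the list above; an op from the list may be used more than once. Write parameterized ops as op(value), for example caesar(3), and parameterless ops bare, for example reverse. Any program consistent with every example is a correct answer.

reverse | drop_vowels | reverse | caesar(1)

Check, running the answer program on each example:
  "rqptwuootjg" -> "gjtoouwtpqr" -> "gjtwtpqr" -> "rqptwtjg" -> "srquxukh"
  "ddpzirxso" -> "osxrizpdd" -> "sxrzpdd" -> "ddpzrxs" -> "eeqasyt"
  "htbhepvqcva" -> "avcqvpehbth" -> "vcqvphbth" -> "htbhpvqcv" -> "iuciqwrdw"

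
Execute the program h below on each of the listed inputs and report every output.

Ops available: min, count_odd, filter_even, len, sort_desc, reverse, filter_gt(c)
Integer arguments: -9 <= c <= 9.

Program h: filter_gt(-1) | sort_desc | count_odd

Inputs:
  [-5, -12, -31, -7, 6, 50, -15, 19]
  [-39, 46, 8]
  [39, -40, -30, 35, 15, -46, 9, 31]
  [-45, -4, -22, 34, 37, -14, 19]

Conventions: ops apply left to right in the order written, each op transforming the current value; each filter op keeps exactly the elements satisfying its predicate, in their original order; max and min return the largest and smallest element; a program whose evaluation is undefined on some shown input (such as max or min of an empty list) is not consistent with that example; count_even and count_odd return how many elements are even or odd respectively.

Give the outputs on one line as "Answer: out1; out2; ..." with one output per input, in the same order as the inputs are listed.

Execution, op by op:
  [-5, -12, -31, -7, 6, 50, -15, 19] -> [6, 50, 19] -> [50, 19, 6] -> 1
  [-39, 46, 8] -> [46, 8] -> [46, 8] -> 0
  [39, -40, -30, 35, 15, -46, 9, 31] -> [39, 35, 15, 9, 31] -> [39, 35, 31, 15, 9] -> 5
  [-45, -4, -22, 34, 37, -14, 19] -> [34, 37, 19] -> [37, 34, 19] -> 2

1; 0; 5; 2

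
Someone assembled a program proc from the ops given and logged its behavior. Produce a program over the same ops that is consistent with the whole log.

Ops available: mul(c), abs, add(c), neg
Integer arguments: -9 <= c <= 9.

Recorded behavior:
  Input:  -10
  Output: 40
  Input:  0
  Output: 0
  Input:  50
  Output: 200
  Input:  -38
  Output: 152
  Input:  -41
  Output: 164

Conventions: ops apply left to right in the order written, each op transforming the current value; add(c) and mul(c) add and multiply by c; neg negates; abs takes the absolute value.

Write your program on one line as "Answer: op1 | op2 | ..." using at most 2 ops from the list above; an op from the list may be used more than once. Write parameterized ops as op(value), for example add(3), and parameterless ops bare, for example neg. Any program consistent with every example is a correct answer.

mul(4) | abs

Check, running the answer program on each example:
  -10 -> -40 -> 40
  0 -> 0 -> 0
  50 -> 200 -> 200
  -38 -> -152 -> 152
  -41 -> -164 -> 164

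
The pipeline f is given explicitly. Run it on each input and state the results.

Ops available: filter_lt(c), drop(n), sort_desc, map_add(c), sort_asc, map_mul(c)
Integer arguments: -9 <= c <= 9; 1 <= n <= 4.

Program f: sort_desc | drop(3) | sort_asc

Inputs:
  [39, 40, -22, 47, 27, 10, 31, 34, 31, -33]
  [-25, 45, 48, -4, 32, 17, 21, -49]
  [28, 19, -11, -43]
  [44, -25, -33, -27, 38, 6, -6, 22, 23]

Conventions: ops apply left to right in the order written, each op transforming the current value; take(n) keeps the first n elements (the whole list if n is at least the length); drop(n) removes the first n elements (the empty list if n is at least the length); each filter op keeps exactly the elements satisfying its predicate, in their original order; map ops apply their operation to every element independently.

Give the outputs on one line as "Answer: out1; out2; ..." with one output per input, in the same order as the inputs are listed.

[-33, -22, 10, 27, 31, 31, 34]; [-49, -25, -4, 17, 21]; [-43]; [-33, -27, -25, -6, 6, 22]

Execution, op by op:
  [39, 40, -22, 47, 27, 10, 31, 34, 31, -33] -> [47, 40, 39, 34, 31, 31, 27, 10, -22, -33] -> [34, 31, 31, 27, 10, -22, -33] -> [-33, -22, 10, 27, 31, 31, 34]
  [-25, 45, 48, -4, 32, 17, 21, -49] -> [48, 45, 32, 21, 17, -4, -25, -49] -> [21, 17, -4, -25, -49] -> [-49, -25, -4, 17, 21]
  [28, 19, -11, -43] -> [28, 19, -11, -43] -> [-43] -> [-43]
  [44, -25, -33, -27, 38, 6, -6, 22, 23] -> [44, 38, 23, 22, 6, -6, -25, -27, -33] -> [22, 6, -6, -25, -27, -33] -> [-33, -27, -25, -6, 6, 22]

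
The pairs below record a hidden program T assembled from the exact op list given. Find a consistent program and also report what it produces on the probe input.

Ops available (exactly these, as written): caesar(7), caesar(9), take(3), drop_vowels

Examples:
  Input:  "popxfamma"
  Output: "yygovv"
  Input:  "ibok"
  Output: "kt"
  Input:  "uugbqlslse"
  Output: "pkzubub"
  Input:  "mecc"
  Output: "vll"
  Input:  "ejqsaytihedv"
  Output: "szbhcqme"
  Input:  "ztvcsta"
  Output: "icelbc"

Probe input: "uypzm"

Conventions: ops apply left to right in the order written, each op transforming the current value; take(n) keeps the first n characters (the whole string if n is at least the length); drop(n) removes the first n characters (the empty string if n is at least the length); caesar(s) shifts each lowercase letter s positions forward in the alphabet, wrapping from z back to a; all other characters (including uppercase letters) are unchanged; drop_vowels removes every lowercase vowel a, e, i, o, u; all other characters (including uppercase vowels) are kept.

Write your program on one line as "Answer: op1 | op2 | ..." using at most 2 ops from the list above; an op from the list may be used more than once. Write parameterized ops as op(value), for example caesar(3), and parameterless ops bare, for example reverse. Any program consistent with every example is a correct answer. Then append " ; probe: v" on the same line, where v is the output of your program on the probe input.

drop_vowels | caesar(9) ; probe: "hyiv"

Check, running the answer program on each example:
  "popxfamma" -> "ppxfmm" -> "yygovv"
  "ibok" -> "bk" -> "kt"
  "uugbqlslse" -> "gbqlsls" -> "pkzubub"
  "mecc" -> "mcc" -> "vll"
  "ejqsaytihedv" -> "jqsythdv" -> "szbhcqme"
  "ztvcsta" -> "ztvcst" -> "icelbc"
  probe: "uypzm" -> "ypzm" -> "hyiv"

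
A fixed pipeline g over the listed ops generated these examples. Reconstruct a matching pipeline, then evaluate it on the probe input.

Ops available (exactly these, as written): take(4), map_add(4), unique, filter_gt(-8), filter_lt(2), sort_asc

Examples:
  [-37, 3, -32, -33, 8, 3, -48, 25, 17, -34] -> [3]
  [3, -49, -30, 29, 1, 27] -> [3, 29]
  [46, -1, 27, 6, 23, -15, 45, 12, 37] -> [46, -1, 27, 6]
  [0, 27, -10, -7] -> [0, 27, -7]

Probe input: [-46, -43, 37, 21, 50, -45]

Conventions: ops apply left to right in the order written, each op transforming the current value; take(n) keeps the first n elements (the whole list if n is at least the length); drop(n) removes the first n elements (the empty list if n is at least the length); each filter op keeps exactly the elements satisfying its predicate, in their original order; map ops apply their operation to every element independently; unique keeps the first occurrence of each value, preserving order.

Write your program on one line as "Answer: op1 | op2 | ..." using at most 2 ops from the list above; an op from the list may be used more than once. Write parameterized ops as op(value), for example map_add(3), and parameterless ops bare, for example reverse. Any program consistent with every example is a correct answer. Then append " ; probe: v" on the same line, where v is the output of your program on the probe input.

take(4) | filter_gt(-8) ; probe: [37, 21]

Check, running the answer program on each example:
  [-37, 3, -32, -33, 8, 3, -48, 25, 17, -34] -> [-37, 3, -32, -33] -> [3]
  [3, -49, -30, 29, 1, 27] -> [3, -49, -30, 29] -> [3, 29]
  [46, -1, 27, 6, 23, -15, 45, 12, 37] -> [46, -1, 27, 6] -> [46, -1, 27, 6]
  [0, 27, -10, -7] -> [0, 27, -10, -7] -> [0, 27, -7]
  probe: [-46, -43, 37, 21, 50, -45] -> [-46, -43, 37, 21] -> [37, 21]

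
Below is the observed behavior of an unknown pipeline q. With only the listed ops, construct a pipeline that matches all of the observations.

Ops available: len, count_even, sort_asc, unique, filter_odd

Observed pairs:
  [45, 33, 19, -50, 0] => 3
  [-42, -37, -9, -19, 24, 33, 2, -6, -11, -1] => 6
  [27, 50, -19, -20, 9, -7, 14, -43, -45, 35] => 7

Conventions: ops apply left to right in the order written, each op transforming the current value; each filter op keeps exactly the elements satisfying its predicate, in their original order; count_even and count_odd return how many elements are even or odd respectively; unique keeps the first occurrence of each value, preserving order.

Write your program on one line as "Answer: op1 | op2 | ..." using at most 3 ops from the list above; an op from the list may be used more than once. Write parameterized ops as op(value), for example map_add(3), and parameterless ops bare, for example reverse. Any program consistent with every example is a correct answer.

filter_odd | len

Check, running the answer program on each example:
  [45, 33, 19, -50, 0] -> [45, 33, 19] -> 3
  [-42, -37, -9, -19, 24, 33, 2, -6, -11, -1] -> [-37, -9, -19, 33, -11, -1] -> 6
  [27, 50, -19, -20, 9, -7, 14, -43, -45, 35] -> [27, -19, 9, -7, -43, -45, 35] -> 7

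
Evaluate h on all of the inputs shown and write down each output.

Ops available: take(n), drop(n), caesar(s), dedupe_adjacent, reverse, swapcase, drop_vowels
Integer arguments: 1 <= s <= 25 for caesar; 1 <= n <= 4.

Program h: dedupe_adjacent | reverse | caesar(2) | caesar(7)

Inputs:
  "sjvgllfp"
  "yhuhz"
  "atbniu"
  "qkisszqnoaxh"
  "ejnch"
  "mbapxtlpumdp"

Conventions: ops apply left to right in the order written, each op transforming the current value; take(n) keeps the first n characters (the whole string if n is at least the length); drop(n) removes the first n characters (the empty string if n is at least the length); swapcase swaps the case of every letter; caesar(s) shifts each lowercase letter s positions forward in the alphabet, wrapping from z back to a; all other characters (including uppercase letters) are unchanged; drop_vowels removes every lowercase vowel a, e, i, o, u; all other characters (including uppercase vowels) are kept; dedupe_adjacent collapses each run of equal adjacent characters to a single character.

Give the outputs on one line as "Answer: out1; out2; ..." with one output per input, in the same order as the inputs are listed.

Execution, op by op:
  "sjvgllfp" -> "sjvglfp" -> "pflgvjs" -> "rhnixlu" -> "youpesb"
  "yhuhz" -> "yhuhz" -> "zhuhy" -> "bjwja" -> "iqdqh"
  "atbniu" -> "atbniu" -> "uinbta" -> "wkpdvc" -> "drwkcj"
  "qkisszqnoaxh" -> "qkiszqnoaxh" -> "hxaonqzsikq" -> "jzcqpsbukms" -> "qgjxwzibrtz"
  "ejnch" -> "ejnch" -> "hcnje" -> "jeplg" -> "qlwsn"
  "mbapxtlpumdp" -> "mbapxtlpumdp" -> "pdmupltxpabm" -> "rfowrnvzrcdo" -> "ymvdyucgyjkv"

"youpesb"; "iqdqh"; "drwkcj"; "qgjxwzibrtz"; "qlwsn"; "ymvdyucgyjkv"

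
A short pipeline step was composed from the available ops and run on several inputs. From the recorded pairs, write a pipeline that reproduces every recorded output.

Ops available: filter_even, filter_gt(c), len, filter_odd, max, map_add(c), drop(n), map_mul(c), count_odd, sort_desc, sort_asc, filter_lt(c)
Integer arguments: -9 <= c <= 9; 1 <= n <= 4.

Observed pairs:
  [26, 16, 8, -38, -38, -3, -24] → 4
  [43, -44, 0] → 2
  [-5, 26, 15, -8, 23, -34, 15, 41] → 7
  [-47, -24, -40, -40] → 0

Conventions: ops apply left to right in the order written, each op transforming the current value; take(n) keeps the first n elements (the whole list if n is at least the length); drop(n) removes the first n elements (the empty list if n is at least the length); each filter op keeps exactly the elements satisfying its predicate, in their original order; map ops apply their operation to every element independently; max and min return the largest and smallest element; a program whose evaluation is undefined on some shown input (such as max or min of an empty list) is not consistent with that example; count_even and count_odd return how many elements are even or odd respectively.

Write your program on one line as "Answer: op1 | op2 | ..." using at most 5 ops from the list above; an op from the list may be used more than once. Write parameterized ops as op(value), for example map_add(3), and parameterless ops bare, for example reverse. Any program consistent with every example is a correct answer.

filter_gt(-9) | map_mul(-3) | sort_asc | sort_desc | len

Check, running the answer program on each example:
  [26, 16, 8, -38, -38, -3, -24] -> [26, 16, 8, -3] -> [-78, -48, -24, 9] -> [-78, -48, -24, 9] -> [9, -24, -48, -78] -> 4
  [43, -44, 0] -> [43, 0] -> [-129, 0] -> [-129, 0] -> [0, -129] -> 2
  [-5, 26, 15, -8, 23, -34, 15, 41] -> [-5, 26, 15, -8, 23, 15, 41] -> [15, -78, -45, 24, -69, -45, -123] -> [-123, -78, -69, -45, -45, 15, 24] -> [24, 15, -45, -45, -69, -78, -123] -> 7
  [-47, -24, -40, -40] -> [] -> [] -> [] -> [] -> 0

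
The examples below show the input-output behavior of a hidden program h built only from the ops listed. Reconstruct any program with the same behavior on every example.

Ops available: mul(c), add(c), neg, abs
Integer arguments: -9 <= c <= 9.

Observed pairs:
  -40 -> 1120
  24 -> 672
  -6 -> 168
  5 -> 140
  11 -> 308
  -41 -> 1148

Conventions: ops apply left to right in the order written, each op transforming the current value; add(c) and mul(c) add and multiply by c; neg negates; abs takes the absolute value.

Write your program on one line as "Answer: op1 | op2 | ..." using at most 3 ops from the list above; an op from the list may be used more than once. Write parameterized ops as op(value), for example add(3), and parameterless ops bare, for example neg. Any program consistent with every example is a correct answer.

mul(-4) | mul(-7) | abs

Check, running the answer program on each example:
  -40 -> 160 -> -1120 -> 1120
  24 -> -96 -> 672 -> 672
  -6 -> 24 -> -168 -> 168
  5 -> -20 -> 140 -> 140
  11 -> -44 -> 308 -> 308
  -41 -> 164 -> -1148 -> 1148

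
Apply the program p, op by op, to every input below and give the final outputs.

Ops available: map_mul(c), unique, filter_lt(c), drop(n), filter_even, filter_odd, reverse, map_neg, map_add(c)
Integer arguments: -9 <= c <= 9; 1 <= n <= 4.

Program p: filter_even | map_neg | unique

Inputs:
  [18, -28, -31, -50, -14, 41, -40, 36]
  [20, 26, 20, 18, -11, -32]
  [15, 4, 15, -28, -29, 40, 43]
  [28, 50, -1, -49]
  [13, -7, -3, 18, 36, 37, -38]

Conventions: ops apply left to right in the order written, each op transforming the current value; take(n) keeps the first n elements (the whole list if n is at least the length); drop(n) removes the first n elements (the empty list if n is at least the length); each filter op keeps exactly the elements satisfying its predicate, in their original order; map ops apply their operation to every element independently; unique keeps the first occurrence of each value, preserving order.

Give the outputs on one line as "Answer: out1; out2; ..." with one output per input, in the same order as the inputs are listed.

Execution, op by op:
  [18, -28, -31, -50, -14, 41, -40, 36] -> [18, -28, -50, -14, -40, 36] -> [-18, 28, 50, 14, 40, -36] -> [-18, 28, 50, 14, 40, -36]
  [20, 26, 20, 18, -11, -32] -> [20, 26, 20, 18, -32] -> [-20, -26, -20, -18, 32] -> [-20, -26, -18, 32]
  [15, 4, 15, -28, -29, 40, 43] -> [4, -28, 40] -> [-4, 28, -40] -> [-4, 28, -40]
  [28, 50, -1, -49] -> [28, 50] -> [-28, -50] -> [-28, -50]
  [13, -7, -3, 18, 36, 37, -38] -> [18, 36, -38] -> [-18, -36, 38] -> [-18, -36, 38]

[-18, 28, 50, 14, 40, -36]; [-20, -26, -18, 32]; [-4, 28, -40]; [-28, -50]; [-18, -36, 38]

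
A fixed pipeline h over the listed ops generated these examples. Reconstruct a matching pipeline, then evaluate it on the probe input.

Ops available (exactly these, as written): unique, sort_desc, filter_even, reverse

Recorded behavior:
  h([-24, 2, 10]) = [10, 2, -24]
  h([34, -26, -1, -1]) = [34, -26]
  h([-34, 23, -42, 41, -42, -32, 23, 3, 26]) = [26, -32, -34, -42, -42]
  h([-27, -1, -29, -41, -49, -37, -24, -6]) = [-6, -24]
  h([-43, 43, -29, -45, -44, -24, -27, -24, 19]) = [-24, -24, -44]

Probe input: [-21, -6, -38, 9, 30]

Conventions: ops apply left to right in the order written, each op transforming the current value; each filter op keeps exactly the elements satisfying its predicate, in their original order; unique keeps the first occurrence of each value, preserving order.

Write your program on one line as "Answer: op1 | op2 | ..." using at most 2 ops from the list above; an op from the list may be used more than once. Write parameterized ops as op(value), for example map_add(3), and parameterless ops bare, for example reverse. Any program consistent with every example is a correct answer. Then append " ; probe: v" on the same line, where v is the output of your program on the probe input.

filter_even | sort_desc ; probe: [30, -6, -38]

Check, running the answer program on each example:
  [-24, 2, 10] -> [-24, 2, 10] -> [10, 2, -24]
  [34, -26, -1, -1] -> [34, -26] -> [34, -26]
  [-34, 23, -42, 41, -42, -32, 23, 3, 26] -> [-34, -42, -42, -32, 26] -> [26, -32, -34, -42, -42]
  [-27, -1, -29, -41, -49, -37, -24, -6] -> [-24, -6] -> [-6, -24]
  [-43, 43, -29, -45, -44, -24, -27, -24, 19] -> [-44, -24, -24] -> [-24, -24, -44]
  probe: [-21, -6, -38, 9, 30] -> [-6, -38, 30] -> [30, -6, -38]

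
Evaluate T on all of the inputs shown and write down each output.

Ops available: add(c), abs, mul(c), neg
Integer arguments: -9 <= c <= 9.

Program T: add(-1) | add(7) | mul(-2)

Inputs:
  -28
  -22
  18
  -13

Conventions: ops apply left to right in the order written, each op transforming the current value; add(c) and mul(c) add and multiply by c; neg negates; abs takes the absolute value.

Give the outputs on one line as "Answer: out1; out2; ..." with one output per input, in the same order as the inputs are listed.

Execution, op by op:
  -28 -> -29 -> -22 -> 44
  -22 -> -23 -> -16 -> 32
  18 -> 17 -> 24 -> -48
  -13 -> -14 -> -7 -> 14

44; 32; -48; 14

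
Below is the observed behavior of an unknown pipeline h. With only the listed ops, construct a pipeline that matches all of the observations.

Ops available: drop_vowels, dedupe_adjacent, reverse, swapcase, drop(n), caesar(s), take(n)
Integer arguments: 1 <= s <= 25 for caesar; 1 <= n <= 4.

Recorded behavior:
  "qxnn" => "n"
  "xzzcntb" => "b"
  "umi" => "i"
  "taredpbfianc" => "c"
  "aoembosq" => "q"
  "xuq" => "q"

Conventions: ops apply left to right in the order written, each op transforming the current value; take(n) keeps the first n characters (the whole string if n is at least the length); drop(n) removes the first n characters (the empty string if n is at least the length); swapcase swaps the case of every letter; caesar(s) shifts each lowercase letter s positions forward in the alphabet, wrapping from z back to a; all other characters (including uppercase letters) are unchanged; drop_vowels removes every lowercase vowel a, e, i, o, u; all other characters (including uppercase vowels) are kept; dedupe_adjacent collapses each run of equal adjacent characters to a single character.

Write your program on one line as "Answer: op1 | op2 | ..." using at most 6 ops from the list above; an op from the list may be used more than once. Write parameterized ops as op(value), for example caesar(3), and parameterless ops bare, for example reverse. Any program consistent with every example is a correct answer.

dedupe_adjacent | swapcase | reverse | swapcase | take(1)

Check, running the answer program on each example:
  "qxnn" -> "qxn" -> "QXN" -> "NXQ" -> "nxq" -> "n"
  "xzzcntb" -> "xzcntb" -> "XZCNTB" -> "BTNCZX" -> "btnczx" -> "b"
  "umi" -> "umi" -> "UMI" -> "IMU" -> "imu" -> "i"
  "taredpbfianc" -> "taredpbfianc" -> "TAREDPBFIANC" -> "CNAIFBPDERAT" -> "cnaifbpderat" -> "c"
  "aoembosq" -> "aoembosq" -> "AOEMBOSQ" -> "QSOBMEOA" -> "qsobmeoa" -> "q"
  "xuq" -> "xuq" -> "XUQ" -> "QUX" -> "qux" -> "q"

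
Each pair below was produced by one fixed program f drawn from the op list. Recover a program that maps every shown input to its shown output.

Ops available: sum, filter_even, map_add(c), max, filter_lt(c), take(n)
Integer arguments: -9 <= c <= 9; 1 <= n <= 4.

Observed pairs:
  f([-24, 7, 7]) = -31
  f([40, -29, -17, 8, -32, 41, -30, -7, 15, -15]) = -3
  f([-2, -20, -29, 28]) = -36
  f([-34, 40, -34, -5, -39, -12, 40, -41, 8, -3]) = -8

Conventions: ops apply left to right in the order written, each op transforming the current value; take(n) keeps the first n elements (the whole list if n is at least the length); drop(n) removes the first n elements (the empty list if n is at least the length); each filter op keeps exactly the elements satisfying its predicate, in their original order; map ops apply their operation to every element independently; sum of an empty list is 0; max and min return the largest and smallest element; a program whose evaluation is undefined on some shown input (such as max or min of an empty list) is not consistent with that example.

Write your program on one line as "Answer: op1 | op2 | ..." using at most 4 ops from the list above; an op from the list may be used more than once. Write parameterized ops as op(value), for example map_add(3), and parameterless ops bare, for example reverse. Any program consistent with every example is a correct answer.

map_add(-2) | take(2) | map_add(-5) | sum

Check, running the answer program on each example:
  [-24, 7, 7] -> [-26, 5, 5] -> [-26, 5] -> [-31, 0] -> -31
  [40, -29, -17, 8, -32, 41, -30, -7, 15, -15] -> [38, -31, -19, 6, -34, 39, -32, -9, 13, -17] -> [38, -31] -> [33, -36] -> -3
  [-2, -20, -29, 28] -> [-4, -22, -31, 26] -> [-4, -22] -> [-9, -27] -> -36
  [-34, 40, -34, -5, -39, -12, 40, -41, 8, -3] -> [-36, 38, -36, -7, -41, -14, 38, -43, 6, -5] -> [-36, 38] -> [-41, 33] -> -8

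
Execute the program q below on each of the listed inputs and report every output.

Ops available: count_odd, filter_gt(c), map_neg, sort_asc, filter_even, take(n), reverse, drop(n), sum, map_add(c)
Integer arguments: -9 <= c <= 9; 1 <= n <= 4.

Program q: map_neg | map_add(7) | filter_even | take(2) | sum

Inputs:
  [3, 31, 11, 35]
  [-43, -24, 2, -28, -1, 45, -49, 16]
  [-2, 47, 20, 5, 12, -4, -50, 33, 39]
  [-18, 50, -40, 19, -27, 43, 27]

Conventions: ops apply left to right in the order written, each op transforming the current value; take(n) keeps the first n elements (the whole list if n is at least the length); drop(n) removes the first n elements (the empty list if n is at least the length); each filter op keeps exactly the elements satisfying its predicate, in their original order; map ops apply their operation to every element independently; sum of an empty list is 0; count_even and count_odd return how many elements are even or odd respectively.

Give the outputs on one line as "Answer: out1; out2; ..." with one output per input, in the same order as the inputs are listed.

-20; 58; -38; 22

Execution, op by op:
  [3, 31, 11, 35] -> [-3, -31, -11, -35] -> [4, -24, -4, -28] -> [4, -24, -4, -28] -> [4, -24] -> -20
  [-43, -24, 2, -28, -1, 45, -49, 16] -> [43, 24, -2, 28, 1, -45, 49, -16] -> [50, 31, 5, 35, 8, -38, 56, -9] -> [50, 8, -38, 56] -> [50, 8] -> 58
  [-2, 47, 20, 5, 12, -4, -50, 33, 39] -> [2, -47, -20, -5, -12, 4, 50, -33, -39] -> [9, -40, -13, 2, -5, 11, 57, -26, -32] -> [-40, 2, -26, -32] -> [-40, 2] -> -38
  [-18, 50, -40, 19, -27, 43, 27] -> [18, -50, 40, -19, 27, -43, -27] -> [25, -43, 47, -12, 34, -36, -20] -> [-12, 34, -36, -20] -> [-12, 34] -> 22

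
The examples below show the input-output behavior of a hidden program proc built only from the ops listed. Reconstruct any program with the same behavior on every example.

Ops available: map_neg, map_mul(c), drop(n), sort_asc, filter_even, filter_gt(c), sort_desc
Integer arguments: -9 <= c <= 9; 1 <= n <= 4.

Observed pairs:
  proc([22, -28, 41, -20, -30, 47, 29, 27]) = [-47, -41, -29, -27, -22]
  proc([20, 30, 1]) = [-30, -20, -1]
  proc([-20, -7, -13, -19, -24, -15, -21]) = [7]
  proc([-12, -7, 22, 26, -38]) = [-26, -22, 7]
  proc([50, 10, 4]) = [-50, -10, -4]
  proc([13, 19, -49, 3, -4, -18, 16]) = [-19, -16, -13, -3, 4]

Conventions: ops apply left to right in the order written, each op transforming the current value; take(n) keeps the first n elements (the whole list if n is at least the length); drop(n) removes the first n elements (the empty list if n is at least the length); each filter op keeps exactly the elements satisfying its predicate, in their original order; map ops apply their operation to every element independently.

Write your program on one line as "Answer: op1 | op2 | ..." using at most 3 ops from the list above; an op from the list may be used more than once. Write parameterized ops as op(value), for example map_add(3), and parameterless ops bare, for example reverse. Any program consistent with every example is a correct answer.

filter_gt(-9) | map_neg | sort_asc

Check, running the answer program on each example:
  [22, -28, 41, -20, -30, 47, 29, 27] -> [22, 41, 47, 29, 27] -> [-22, -41, -47, -29, -27] -> [-47, -41, -29, -27, -22]
  [20, 30, 1] -> [20, 30, 1] -> [-20, -30, -1] -> [-30, -20, -1]
  [-20, -7, -13, -19, -24, -15, -21] -> [-7] -> [7] -> [7]
  [-12, -7, 22, 26, -38] -> [-7, 22, 26] -> [7, -22, -26] -> [-26, -22, 7]
  [50, 10, 4] -> [50, 10, 4] -> [-50, -10, -4] -> [-50, -10, -4]
  [13, 19, -49, 3, -4, -18, 16] -> [13, 19, 3, -4, 16] -> [-13, -19, -3, 4, -16] -> [-19, -16, -13, -3, 4]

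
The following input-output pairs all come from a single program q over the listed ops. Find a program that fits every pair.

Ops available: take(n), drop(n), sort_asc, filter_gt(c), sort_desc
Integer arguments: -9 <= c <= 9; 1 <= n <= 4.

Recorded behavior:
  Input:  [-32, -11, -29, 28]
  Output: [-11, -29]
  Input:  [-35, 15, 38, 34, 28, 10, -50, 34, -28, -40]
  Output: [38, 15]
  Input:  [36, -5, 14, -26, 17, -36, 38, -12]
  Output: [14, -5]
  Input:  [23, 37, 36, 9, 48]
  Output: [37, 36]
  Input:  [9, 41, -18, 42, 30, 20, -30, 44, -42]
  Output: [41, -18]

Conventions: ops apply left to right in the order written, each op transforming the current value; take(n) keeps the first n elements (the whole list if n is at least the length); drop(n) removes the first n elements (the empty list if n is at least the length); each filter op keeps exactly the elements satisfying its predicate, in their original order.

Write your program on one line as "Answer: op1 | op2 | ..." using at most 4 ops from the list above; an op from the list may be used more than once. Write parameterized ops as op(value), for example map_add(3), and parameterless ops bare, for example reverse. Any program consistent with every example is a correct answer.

drop(1) | take(2) | sort_asc | sort_desc

Check, running the answer program on each example:
  [-32, -11, -29, 28] -> [-11, -29, 28] -> [-11, -29] -> [-29, -11] -> [-11, -29]
  [-35, 15, 38, 34, 28, 10, -50, 34, -28, -40] -> [15, 38, 34, 28, 10, -50, 34, -28, -40] -> [15, 38] -> [15, 38] -> [38, 15]
  [36, -5, 14, -26, 17, -36, 38, -12] -> [-5, 14, -26, 17, -36, 38, -12] -> [-5, 14] -> [-5, 14] -> [14, -5]
  [23, 37, 36, 9, 48] -> [37, 36, 9, 48] -> [37, 36] -> [36, 37] -> [37, 36]
  [9, 41, -18, 42, 30, 20, -30, 44, -42] -> [41, -18, 42, 30, 20, -30, 44, -42] -> [41, -18] -> [-18, 41] -> [41, -18]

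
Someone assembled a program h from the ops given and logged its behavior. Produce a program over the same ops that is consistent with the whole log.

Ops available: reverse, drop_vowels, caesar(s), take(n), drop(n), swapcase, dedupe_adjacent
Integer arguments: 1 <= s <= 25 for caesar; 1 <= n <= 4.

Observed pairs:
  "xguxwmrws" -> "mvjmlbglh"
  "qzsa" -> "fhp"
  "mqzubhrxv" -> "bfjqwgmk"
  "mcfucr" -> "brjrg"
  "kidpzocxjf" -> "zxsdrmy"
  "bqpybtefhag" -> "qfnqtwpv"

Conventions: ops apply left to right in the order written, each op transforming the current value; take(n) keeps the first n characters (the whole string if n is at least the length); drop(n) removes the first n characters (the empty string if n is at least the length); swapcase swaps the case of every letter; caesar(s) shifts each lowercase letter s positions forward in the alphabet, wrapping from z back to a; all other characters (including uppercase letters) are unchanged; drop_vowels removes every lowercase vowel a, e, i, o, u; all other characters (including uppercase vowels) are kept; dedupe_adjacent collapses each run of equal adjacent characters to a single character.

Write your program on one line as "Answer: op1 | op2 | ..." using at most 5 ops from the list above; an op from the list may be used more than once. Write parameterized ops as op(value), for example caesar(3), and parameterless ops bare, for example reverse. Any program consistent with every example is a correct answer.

reverse | caesar(15) | reverse | drop_vowels

Check, running the answer program on each example:
  "xguxwmrws" -> "swrmwxugx" -> "hlgblmjvm" -> "mvjmlbglh" -> "mvjmlbglh"
  "qzsa" -> "aszq" -> "phof" -> "fohp" -> "fhp"
  "mqzubhrxv" -> "vxrhbuzqm" -> "kmgwqjofb" -> "bfojqwgmk" -> "bfjqwgmk"
  "mcfucr" -> "rcufcm" -> "grjurb" -> "brujrg" -> "brjrg"
  "kidpzocxjf" -> "fjxcozpdik" -> "uymrdoesxz" -> "zxseodrmyu" -> "zxsdrmy"
  "bqpybtefhag" -> "gahfetbypqb" -> "vpwutiqnefq" -> "qfenqituwpv" -> "qfnqtwpv"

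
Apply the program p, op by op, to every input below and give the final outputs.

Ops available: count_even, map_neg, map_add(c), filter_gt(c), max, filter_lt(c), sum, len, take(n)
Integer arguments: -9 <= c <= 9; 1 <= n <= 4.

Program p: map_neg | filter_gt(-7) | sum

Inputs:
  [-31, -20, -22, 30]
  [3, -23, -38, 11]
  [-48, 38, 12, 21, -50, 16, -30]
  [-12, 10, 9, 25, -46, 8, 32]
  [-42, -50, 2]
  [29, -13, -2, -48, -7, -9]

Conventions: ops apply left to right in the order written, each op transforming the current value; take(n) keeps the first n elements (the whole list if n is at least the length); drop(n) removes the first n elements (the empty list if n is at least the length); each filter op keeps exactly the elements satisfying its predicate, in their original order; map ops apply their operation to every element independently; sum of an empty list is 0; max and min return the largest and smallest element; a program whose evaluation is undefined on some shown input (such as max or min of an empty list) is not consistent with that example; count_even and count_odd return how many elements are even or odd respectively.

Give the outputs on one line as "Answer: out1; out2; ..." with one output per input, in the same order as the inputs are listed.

73; 58; 128; 58; 90; 79

Execution, op by op:
  [-31, -20, -22, 30] -> [31, 20, 22, -30] -> [31, 20, 22] -> 73
  [3, -23, -38, 11] -> [-3, 23, 38, -11] -> [-3, 23, 38] -> 58
  [-48, 38, 12, 21, -50, 16, -30] -> [48, -38, -12, -21, 50, -16, 30] -> [48, 50, 30] -> 128
  [-12, 10, 9, 25, -46, 8, 32] -> [12, -10, -9, -25, 46, -8, -32] -> [12, 46] -> 58
  [-42, -50, 2] -> [42, 50, -2] -> [42, 50, -2] -> 90
  [29, -13, -2, -48, -7, -9] -> [-29, 13, 2, 48, 7, 9] -> [13, 2, 48, 7, 9] -> 79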